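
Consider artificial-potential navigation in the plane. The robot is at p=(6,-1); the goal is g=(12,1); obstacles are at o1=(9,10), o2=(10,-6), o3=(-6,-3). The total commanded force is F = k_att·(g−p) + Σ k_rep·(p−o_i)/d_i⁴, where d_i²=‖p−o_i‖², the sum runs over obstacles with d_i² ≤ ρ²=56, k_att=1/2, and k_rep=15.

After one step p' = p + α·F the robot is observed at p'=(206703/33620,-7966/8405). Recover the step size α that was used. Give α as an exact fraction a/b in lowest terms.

F_att = 1/2·(g−p) = 1/2·(6,2) = (3.0000,1.0000)
o1: d²=130 > ρ²=56 → inactive
o2: d²=41 ≤ ρ²=56; F_rep = 15·(-4,5)/41² = (-0.0357,0.0446)
o3: d²=148 > ρ²=56 → inactive
F = F_att + ΣF_rep = (2.9643,1.0446)
Δp = p'−p = (0.1482,0.0522); α = Δx/Fx = (4983/33620) / (4983/1681) = 1/20
check: Δy/Fy = (439/8405) / (1756/1681) = 1/20 ✓

α = 1/20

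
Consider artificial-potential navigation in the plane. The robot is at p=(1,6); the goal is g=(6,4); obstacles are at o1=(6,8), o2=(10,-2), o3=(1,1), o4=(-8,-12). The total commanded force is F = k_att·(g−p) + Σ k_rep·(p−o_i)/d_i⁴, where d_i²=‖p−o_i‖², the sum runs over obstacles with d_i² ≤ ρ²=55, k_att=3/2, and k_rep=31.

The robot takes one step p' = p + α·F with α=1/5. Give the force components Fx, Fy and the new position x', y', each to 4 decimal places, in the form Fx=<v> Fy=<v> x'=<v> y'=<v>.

Fx=7.3157 Fy=-2.8257 x'=2.4631 y'=5.4349

F_att = 3/2·(g−p) = 3/2·(5,-2) = (7.5000,-3.0000)
o1: d²=29 ≤ ρ²=55; F_rep = 31·(-5,-2)/29² = (-0.1843,-0.0737)
o2: d²=145 > ρ²=55 → inactive
o3: d²=25 ≤ ρ²=55; F_rep = 31·(0,5)/25² = (0.0000,0.2480)
o4: d²=405 > ρ²=55 → inactive
F = F_att + ΣF_rep = (7.3157,-2.8257)
p' = p + 1/5·F = (2.4631,5.4349)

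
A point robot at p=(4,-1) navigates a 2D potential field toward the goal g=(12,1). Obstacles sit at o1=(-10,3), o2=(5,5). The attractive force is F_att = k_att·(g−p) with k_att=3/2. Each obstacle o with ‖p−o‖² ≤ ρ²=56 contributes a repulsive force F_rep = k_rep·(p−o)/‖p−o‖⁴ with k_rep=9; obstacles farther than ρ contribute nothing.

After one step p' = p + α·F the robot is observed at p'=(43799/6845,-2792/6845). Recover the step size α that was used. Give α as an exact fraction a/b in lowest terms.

F_att = 3/2·(g−p) = 3/2·(8,2) = (12.0000,3.0000)
o1: d²=212 > ρ²=56 → inactive
o2: d²=37 ≤ ρ²=56; F_rep = 9·(-1,-6)/37² = (-0.0066,-0.0394)
F = F_att + ΣF_rep = (11.9934,2.9606)
Δp = p'−p = (2.3987,0.5921); α = Δx/Fx = (16419/6845) / (16419/1369) = 1/5
check: Δy/Fy = (4053/6845) / (4053/1369) = 1/5 ✓

α = 1/5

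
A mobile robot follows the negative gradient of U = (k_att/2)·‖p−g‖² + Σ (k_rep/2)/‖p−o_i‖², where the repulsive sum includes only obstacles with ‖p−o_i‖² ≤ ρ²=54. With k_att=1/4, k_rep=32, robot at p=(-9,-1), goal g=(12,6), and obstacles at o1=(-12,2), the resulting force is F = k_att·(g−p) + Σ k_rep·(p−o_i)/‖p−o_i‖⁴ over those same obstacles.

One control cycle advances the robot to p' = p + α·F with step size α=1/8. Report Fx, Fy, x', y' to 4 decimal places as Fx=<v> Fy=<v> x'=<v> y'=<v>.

F_att = 1/4·(g−p) = 1/4·(21,7) = (5.2500,1.7500)
o1: d²=18 ≤ ρ²=54; F_rep = 32·(3,-3)/18² = (0.2963,-0.2963)
F = F_att + ΣF_rep = (5.5463,1.4537)
p' = p + 1/8·F = (-8.3067,-0.8183)

Fx=5.5463 Fy=1.4537 x'=-8.3067 y'=-0.8183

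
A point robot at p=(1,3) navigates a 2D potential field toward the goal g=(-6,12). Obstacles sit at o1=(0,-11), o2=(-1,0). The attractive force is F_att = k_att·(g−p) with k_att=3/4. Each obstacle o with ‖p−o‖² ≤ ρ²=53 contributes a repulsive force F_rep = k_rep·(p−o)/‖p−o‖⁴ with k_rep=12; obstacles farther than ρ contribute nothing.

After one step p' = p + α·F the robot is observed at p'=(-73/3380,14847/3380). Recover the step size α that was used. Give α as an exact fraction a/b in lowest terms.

F_att = 3/4·(g−p) = 3/4·(-7,9) = (-5.2500,6.7500)
o1: d²=197 > ρ²=53 → inactive
o2: d²=13 ≤ ρ²=53; F_rep = 12·(2,3)/13² = (0.1420,0.2130)
F = F_att + ΣF_rep = (-5.1080,6.9630)
Δp = p'−p = (-1.0216,1.3926); α = Δx/Fx = (-3453/3380) / (-3453/676) = 1/5
check: Δy/Fy = (4707/3380) / (4707/676) = 1/5 ✓

α = 1/5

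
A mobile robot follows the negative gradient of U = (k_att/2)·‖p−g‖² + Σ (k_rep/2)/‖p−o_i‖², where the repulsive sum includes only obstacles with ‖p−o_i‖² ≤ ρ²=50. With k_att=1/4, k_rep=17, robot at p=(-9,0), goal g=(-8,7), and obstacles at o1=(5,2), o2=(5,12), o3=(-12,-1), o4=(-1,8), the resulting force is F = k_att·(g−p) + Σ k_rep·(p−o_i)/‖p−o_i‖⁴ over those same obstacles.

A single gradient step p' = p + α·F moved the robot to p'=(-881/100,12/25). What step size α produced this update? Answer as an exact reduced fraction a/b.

F_att = 1/4·(g−p) = 1/4·(1,7) = (0.2500,1.7500)
o1: d²=200 > ρ²=50 → inactive
o2: d²=340 > ρ²=50 → inactive
o3: d²=10 ≤ ρ²=50; F_rep = 17·(3,1)/10² = (0.5100,0.1700)
o4: d²=128 > ρ²=50 → inactive
F = F_att + ΣF_rep = (0.7600,1.9200)
Δp = p'−p = (0.1900,0.4800); α = Δx/Fx = (19/100) / (19/25) = 1/4
check: Δy/Fy = (12/25) / (48/25) = 1/4 ✓

α = 1/4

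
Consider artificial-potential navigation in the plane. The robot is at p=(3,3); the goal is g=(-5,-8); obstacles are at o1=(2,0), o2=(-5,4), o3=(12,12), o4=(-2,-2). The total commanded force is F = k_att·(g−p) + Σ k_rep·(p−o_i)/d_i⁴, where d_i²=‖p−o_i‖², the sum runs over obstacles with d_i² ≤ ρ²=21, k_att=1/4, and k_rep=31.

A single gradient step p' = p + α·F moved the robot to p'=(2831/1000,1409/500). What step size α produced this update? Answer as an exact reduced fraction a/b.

F_att = 1/4·(g−p) = 1/4·(-8,-11) = (-2.0000,-2.7500)
o1: d²=10 ≤ ρ²=21; F_rep = 31·(1,3)/10² = (0.3100,0.9300)
o2: d²=65 > ρ²=21 → inactive
o3: d²=162 > ρ²=21 → inactive
o4: d²=50 > ρ²=21 → inactive
F = F_att + ΣF_rep = (-1.6900,-1.8200)
Δp = p'−p = (-0.1690,-0.1820); α = Δx/Fx = (-169/1000) / (-169/100) = 1/10
check: Δy/Fy = (-91/500) / (-91/50) = 1/10 ✓

α = 1/10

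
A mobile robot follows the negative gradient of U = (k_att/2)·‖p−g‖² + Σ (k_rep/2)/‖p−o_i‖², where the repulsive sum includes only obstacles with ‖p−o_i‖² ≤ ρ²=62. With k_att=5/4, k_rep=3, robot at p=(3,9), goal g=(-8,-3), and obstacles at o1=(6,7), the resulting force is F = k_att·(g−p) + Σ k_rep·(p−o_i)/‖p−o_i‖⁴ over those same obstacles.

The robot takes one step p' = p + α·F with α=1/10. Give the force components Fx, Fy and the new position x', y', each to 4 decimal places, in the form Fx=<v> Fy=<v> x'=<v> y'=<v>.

Fx=-13.8033 Fy=-14.9645 x'=1.6197 y'=7.5036

F_att = 5/4·(g−p) = 5/4·(-11,-12) = (-13.7500,-15.0000)
o1: d²=13 ≤ ρ²=62; F_rep = 3·(-3,2)/13² = (-0.0533,0.0355)
F = F_att + ΣF_rep = (-13.8033,-14.9645)
p' = p + 1/10·F = (1.6197,7.5036)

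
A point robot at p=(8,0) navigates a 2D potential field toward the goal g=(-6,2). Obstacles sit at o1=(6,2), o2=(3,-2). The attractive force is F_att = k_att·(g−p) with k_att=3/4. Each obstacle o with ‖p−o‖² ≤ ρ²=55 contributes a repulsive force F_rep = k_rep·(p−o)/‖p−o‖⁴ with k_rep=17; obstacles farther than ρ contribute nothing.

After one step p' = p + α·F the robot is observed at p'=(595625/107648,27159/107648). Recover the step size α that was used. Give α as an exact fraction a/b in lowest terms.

α = 1/4

F_att = 3/4·(g−p) = 3/4·(-14,2) = (-10.5000,1.5000)
o1: d²=8 ≤ ρ²=55; F_rep = 17·(2,-2)/8² = (0.5312,-0.5312)
o2: d²=29 ≤ ρ²=55; F_rep = 17·(5,2)/29² = (0.1011,0.0404)
F = F_att + ΣF_rep = (-9.8677,1.0092)
Δp = p'−p = (-2.4669,0.2523); α = Δx/Fx = (-265559/107648) / (-265559/26912) = 1/4
check: Δy/Fy = (27159/107648) / (27159/26912) = 1/4 ✓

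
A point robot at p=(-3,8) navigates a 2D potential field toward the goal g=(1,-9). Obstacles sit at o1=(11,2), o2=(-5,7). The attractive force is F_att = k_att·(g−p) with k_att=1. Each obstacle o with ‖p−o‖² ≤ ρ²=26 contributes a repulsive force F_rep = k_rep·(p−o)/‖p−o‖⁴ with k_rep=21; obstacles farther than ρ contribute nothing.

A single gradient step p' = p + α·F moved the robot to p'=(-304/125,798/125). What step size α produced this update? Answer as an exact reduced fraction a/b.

F_att = 1·(g−p) = 1·(4,-17) = (4.0000,-17.0000)
o1: d²=232 > ρ²=26 → inactive
o2: d²=5 ≤ ρ²=26; F_rep = 21·(2,1)/5² = (1.6800,0.8400)
F = F_att + ΣF_rep = (5.6800,-16.1600)
Δp = p'−p = (0.5680,-1.6160); α = Δx/Fx = (71/125) / (142/25) = 1/10
check: Δy/Fy = (-202/125) / (-404/25) = 1/10 ✓

α = 1/10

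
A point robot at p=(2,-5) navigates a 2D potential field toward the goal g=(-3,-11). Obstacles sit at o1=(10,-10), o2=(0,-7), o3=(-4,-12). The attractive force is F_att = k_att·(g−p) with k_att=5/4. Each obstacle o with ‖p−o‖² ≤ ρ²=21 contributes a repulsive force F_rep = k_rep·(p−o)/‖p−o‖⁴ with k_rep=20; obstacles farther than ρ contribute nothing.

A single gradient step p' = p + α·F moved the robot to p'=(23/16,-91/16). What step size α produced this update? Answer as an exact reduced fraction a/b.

F_att = 5/4·(g−p) = 5/4·(-5,-6) = (-6.2500,-7.5000)
o1: d²=89 > ρ²=21 → inactive
o2: d²=8 ≤ ρ²=21; F_rep = 20·(2,2)/8² = (0.6250,0.6250)
o3: d²=85 > ρ²=21 → inactive
F = F_att + ΣF_rep = (-5.6250,-6.8750)
Δp = p'−p = (-0.5625,-0.6875); α = Δx/Fx = (-9/16) / (-45/8) = 1/10
check: Δy/Fy = (-11/16) / (-55/8) = 1/10 ✓

α = 1/10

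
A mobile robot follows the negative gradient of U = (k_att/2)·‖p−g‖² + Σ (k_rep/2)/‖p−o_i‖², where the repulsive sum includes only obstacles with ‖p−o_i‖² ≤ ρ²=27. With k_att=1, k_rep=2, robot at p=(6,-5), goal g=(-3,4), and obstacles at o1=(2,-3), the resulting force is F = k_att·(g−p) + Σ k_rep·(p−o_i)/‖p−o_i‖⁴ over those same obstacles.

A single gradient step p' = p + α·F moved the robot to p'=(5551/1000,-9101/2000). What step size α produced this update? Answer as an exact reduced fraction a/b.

F_att = 1·(g−p) = 1·(-9,9) = (-9.0000,9.0000)
o1: d²=20 ≤ ρ²=27; F_rep = 2·(4,-2)/20² = (0.0200,-0.0100)
F = F_att + ΣF_rep = (-8.9800,8.9900)
Δp = p'−p = (-0.4490,0.4495); α = Δx/Fx = (-449/1000) / (-449/50) = 1/20
check: Δy/Fy = (899/2000) / (899/100) = 1/20 ✓

α = 1/20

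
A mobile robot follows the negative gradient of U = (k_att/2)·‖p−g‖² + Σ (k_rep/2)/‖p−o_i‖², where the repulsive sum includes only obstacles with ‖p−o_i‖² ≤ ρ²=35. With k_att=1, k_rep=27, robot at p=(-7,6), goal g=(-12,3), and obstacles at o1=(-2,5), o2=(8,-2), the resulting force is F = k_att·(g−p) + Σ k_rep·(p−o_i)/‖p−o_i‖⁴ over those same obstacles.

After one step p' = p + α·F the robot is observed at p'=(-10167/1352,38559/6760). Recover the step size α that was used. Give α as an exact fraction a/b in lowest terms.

α = 1/10

F_att = 1·(g−p) = 1·(-5,-3) = (-5.0000,-3.0000)
o1: d²=26 ≤ ρ²=35; F_rep = 27·(-5,1)/26² = (-0.1997,0.0399)
o2: d²=289 > ρ²=35 → inactive
F = F_att + ΣF_rep = (-5.1997,-2.9601)
Δp = p'−p = (-0.5200,-0.2960); α = Δx/Fx = (-703/1352) / (-3515/676) = 1/10
check: Δy/Fy = (-2001/6760) / (-2001/676) = 1/10 ✓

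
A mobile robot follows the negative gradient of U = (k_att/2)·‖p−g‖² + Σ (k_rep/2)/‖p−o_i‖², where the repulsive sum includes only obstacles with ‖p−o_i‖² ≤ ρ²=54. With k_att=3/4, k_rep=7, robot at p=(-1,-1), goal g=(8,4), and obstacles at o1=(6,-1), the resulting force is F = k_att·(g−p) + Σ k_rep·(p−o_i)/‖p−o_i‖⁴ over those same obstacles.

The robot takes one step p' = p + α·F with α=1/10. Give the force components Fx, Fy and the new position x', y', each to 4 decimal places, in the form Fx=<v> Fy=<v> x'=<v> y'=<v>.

Fx=6.7296 Fy=3.7500 x'=-0.3270 y'=-0.6250

F_att = 3/4·(g−p) = 3/4·(9,5) = (6.7500,3.7500)
o1: d²=49 ≤ ρ²=54; F_rep = 7·(-7,0)/49² = (-0.0204,0.0000)
F = F_att + ΣF_rep = (6.7296,3.7500)
p' = p + 1/10·F = (-0.3270,-0.6250)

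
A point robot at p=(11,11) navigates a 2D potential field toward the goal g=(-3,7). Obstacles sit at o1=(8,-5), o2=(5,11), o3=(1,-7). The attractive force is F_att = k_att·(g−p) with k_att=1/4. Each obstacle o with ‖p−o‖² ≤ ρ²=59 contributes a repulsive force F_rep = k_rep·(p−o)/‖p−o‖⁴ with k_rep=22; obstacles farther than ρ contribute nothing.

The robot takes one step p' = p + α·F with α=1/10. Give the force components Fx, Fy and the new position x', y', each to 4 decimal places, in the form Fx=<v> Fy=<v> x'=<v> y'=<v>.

Fx=-3.3981 Fy=-1.0000 x'=10.6602 y'=10.9000

F_att = 1/4·(g−p) = 1/4·(-14,-4) = (-3.5000,-1.0000)
o1: d²=265 > ρ²=59 → inactive
o2: d²=36 ≤ ρ²=59; F_rep = 22·(6,0)/36² = (0.1019,0.0000)
o3: d²=424 > ρ²=59 → inactive
F = F_att + ΣF_rep = (-3.3981,-1.0000)
p' = p + 1/10·F = (10.6602,10.9000)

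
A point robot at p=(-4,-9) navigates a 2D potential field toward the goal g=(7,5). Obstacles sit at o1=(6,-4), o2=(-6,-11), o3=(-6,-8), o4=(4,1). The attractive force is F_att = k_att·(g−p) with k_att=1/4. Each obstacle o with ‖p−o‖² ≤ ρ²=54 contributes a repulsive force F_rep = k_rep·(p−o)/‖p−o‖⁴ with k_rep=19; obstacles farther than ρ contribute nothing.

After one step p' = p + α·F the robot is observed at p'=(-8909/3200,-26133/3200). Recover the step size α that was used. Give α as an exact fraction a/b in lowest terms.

F_att = 1/4·(g−p) = 1/4·(11,14) = (2.7500,3.5000)
o1: d²=125 > ρ²=54 → inactive
o2: d²=8 ≤ ρ²=54; F_rep = 19·(2,2)/8² = (0.5938,0.5938)
o3: d²=5 ≤ ρ²=54; F_rep = 19·(2,-1)/5² = (1.5200,-0.7600)
o4: d²=164 > ρ²=54 → inactive
F = F_att + ΣF_rep = (4.8637,3.3338)
Δp = p'−p = (1.2159,0.8334); α = Δx/Fx = (3891/3200) / (3891/800) = 1/4
check: Δy/Fy = (2667/3200) / (2667/800) = 1/4 ✓

α = 1/4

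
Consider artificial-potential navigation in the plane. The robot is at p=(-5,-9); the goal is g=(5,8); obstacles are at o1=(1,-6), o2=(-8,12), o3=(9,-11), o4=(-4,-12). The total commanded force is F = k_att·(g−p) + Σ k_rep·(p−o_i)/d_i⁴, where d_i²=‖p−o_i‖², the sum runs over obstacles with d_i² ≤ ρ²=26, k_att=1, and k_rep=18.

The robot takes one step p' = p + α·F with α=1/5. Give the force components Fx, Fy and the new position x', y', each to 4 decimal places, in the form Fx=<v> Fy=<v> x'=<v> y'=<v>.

F_att = 1·(g−p) = 1·(10,17) = (10.0000,17.0000)
o1: d²=45 > ρ²=26 → inactive
o2: d²=450 > ρ²=26 → inactive
o3: d²=200 > ρ²=26 → inactive
o4: d²=10 ≤ ρ²=26; F_rep = 18·(-1,3)/10² = (-0.1800,0.5400)
F = F_att + ΣF_rep = (9.8200,17.5400)
p' = p + 1/5·F = (-3.0360,-5.4920)

Fx=9.8200 Fy=17.5400 x'=-3.0360 y'=-5.4920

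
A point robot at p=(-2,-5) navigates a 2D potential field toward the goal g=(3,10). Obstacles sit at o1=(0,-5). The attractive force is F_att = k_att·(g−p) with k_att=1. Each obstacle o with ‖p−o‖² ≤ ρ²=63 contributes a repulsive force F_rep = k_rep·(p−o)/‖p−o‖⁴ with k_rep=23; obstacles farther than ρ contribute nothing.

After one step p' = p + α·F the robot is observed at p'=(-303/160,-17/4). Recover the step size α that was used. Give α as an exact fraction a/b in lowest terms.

α = 1/20

F_att = 1·(g−p) = 1·(5,15) = (5.0000,15.0000)
o1: d²=4 ≤ ρ²=63; F_rep = 23·(-2,0)/4² = (-2.8750,0.0000)
F = F_att + ΣF_rep = (2.1250,15.0000)
Δp = p'−p = (0.1062,0.7500); α = Δx/Fx = (17/160) / (17/8) = 1/20
check: Δy/Fy = (3/4) / (15) = 1/20 ✓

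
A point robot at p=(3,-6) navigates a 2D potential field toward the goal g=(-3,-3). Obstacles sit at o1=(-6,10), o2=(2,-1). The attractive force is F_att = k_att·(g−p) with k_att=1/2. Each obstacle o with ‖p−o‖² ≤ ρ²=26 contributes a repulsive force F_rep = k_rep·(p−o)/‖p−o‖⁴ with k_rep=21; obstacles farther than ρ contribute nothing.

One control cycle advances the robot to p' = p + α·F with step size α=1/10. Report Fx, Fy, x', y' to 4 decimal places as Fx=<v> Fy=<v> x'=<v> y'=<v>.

F_att = 1/2·(g−p) = 1/2·(-6,3) = (-3.0000,1.5000)
o1: d²=337 > ρ²=26 → inactive
o2: d²=26 ≤ ρ²=26; F_rep = 21·(1,-5)/26² = (0.0311,-0.1553)
F = F_att + ΣF_rep = (-2.9689,1.3447)
p' = p + 1/10·F = (2.7031,-5.8655)

Fx=-2.9689 Fy=1.3447 x'=2.7031 y'=-5.8655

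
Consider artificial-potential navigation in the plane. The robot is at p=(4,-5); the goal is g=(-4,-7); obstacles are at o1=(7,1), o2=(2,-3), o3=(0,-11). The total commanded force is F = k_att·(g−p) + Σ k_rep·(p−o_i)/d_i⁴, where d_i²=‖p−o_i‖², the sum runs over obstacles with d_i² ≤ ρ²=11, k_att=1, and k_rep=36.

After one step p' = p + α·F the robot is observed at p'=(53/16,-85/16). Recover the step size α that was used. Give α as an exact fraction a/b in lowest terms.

α = 1/10

F_att = 1·(g−p) = 1·(-8,-2) = (-8.0000,-2.0000)
o1: d²=45 > ρ²=11 → inactive
o2: d²=8 ≤ ρ²=11; F_rep = 36·(2,-2)/8² = (1.1250,-1.1250)
o3: d²=52 > ρ²=11 → inactive
F = F_att + ΣF_rep = (-6.8750,-3.1250)
Δp = p'−p = (-0.6875,-0.3125); α = Δx/Fx = (-11/16) / (-55/8) = 1/10
check: Δy/Fy = (-5/16) / (-25/8) = 1/10 ✓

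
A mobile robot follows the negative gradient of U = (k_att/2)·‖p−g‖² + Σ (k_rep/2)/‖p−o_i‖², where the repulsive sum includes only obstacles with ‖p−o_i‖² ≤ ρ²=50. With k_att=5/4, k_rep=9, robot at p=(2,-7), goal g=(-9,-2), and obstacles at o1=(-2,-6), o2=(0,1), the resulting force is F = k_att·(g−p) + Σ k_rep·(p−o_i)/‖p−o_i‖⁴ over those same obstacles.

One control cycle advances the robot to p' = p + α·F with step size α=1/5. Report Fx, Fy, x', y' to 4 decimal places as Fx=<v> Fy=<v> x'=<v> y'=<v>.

F_att = 5/4·(g−p) = 5/4·(-11,5) = (-13.7500,6.2500)
o1: d²=17 ≤ ρ²=50; F_rep = 9·(4,-1)/17² = (0.1246,-0.0311)
o2: d²=68 > ρ²=50 → inactive
F = F_att + ΣF_rep = (-13.6254,6.2189)
p' = p + 1/5·F = (-0.7251,-5.7562)

Fx=-13.6254 Fy=6.2189 x'=-0.7251 y'=-5.7562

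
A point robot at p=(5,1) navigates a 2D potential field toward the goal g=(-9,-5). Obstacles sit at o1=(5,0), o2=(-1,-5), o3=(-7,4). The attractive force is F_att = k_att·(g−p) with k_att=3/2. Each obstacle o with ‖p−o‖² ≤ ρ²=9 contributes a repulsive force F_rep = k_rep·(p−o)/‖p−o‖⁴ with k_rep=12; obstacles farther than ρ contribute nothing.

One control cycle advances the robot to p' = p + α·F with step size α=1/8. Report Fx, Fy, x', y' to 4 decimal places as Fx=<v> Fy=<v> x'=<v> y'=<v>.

F_att = 3/2·(g−p) = 3/2·(-14,-6) = (-21.0000,-9.0000)
o1: d²=1 ≤ ρ²=9; F_rep = 12·(0,1)/1² = (0.0000,12.0000)
o2: d²=72 > ρ²=9 → inactive
o3: d²=153 > ρ²=9 → inactive
F = F_att + ΣF_rep = (-21.0000,3.0000)
p' = p + 1/8·F = (2.3750,1.3750)

Fx=-21.0000 Fy=3.0000 x'=2.3750 y'=1.3750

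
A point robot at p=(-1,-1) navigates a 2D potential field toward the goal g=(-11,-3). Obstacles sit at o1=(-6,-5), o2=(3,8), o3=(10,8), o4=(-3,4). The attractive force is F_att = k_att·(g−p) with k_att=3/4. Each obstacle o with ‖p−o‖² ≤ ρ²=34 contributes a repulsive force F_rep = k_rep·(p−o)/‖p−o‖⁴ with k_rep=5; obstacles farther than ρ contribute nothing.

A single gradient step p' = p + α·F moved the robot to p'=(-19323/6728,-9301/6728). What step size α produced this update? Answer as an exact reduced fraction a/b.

F_att = 3/4·(g−p) = 3/4·(-10,-2) = (-7.5000,-1.5000)
o1: d²=41 > ρ²=34 → inactive
o2: d²=97 > ρ²=34 → inactive
o3: d²=202 > ρ²=34 → inactive
o4: d²=29 ≤ ρ²=34; F_rep = 5·(2,-5)/29² = (0.0119,-0.0297)
F = F_att + ΣF_rep = (-7.4881,-1.5297)
Δp = p'−p = (-1.8720,-0.3824); α = Δx/Fx = (-12595/6728) / (-12595/1682) = 1/4
check: Δy/Fy = (-2573/6728) / (-2573/1682) = 1/4 ✓

α = 1/4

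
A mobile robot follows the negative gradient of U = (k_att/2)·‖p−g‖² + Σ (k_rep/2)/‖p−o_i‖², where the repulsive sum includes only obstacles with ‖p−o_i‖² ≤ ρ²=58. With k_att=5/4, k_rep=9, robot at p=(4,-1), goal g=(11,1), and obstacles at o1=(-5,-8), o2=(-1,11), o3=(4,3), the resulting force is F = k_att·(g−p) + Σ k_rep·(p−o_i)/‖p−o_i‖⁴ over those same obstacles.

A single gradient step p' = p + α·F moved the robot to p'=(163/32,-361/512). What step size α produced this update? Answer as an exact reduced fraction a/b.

F_att = 5/4·(g−p) = 5/4·(7,2) = (8.7500,2.5000)
o1: d²=130 > ρ²=58 → inactive
o2: d²=169 > ρ²=58 → inactive
o3: d²=16 ≤ ρ²=58; F_rep = 9·(0,-4)/16² = (0.0000,-0.1406)
F = F_att + ΣF_rep = (8.7500,2.3594)
Δp = p'−p = (1.0938,0.2949); α = Δx/Fx = (35/32) / (35/4) = 1/8
check: Δy/Fy = (151/512) / (151/64) = 1/8 ✓

α = 1/8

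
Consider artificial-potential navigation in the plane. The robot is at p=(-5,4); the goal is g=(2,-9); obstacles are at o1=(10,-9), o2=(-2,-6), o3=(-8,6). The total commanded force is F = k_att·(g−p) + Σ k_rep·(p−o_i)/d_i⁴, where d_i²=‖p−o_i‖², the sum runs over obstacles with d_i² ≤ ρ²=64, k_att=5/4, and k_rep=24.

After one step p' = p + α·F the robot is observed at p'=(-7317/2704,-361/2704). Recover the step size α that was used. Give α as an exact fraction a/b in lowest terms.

F_att = 5/4·(g−p) = 5/4·(7,-13) = (8.7500,-16.2500)
o1: d²=394 > ρ²=64 → inactive
o2: d²=109 > ρ²=64 → inactive
o3: d²=13 ≤ ρ²=64; F_rep = 24·(3,-2)/13² = (0.4260,-0.2840)
F = F_att + ΣF_rep = (9.1760,-16.5340)
Δp = p'−p = (2.2940,-4.1335); α = Δx/Fx = (6203/2704) / (6203/676) = 1/4
check: Δy/Fy = (-11177/2704) / (-11177/676) = 1/4 ✓

α = 1/4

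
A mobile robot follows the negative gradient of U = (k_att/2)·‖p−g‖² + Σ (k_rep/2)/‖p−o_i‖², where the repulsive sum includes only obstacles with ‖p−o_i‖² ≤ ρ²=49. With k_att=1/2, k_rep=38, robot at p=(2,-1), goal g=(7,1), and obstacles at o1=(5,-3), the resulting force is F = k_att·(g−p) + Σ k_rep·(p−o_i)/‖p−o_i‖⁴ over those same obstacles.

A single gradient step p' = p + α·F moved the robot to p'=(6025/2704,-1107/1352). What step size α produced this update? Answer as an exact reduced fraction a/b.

F_att = 1/2·(g−p) = 1/2·(5,2) = (2.5000,1.0000)
o1: d²=13 ≤ ρ²=49; F_rep = 38·(-3,2)/13² = (-0.6746,0.4497)
F = F_att + ΣF_rep = (1.8254,1.4497)
Δp = p'−p = (0.2282,0.1812); α = Δx/Fx = (617/2704) / (617/338) = 1/8
check: Δy/Fy = (245/1352) / (245/169) = 1/8 ✓

α = 1/8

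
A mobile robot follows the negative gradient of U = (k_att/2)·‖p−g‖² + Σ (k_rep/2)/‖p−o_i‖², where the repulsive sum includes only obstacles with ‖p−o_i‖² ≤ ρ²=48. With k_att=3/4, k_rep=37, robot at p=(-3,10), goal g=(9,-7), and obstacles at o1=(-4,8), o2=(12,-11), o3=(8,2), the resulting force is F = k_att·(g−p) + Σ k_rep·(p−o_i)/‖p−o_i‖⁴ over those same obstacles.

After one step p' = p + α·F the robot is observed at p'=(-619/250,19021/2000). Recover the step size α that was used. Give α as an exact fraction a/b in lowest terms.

F_att = 3/4·(g−p) = 3/4·(12,-17) = (9.0000,-12.7500)
o1: d²=5 ≤ ρ²=48; F_rep = 37·(1,2)/5² = (1.4800,2.9600)
o2: d²=666 > ρ²=48 → inactive
o3: d²=185 > ρ²=48 → inactive
F = F_att + ΣF_rep = (10.4800,-9.7900)
Δp = p'−p = (0.5240,-0.4895); α = Δx/Fx = (131/250) / (262/25) = 1/20
check: Δy/Fy = (-979/2000) / (-979/100) = 1/20 ✓

α = 1/20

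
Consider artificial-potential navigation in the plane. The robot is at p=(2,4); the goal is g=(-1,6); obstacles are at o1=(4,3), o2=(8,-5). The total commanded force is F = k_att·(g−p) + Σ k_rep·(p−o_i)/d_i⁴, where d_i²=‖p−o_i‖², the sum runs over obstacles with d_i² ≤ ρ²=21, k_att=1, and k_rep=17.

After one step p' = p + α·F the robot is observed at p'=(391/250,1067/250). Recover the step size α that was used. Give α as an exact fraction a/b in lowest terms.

α = 1/10

F_att = 1·(g−p) = 1·(-3,2) = (-3.0000,2.0000)
o1: d²=5 ≤ ρ²=21; F_rep = 17·(-2,1)/5² = (-1.3600,0.6800)
o2: d²=117 > ρ²=21 → inactive
F = F_att + ΣF_rep = (-4.3600,2.6800)
Δp = p'−p = (-0.4360,0.2680); α = Δx/Fx = (-109/250) / (-109/25) = 1/10
check: Δy/Fy = (67/250) / (67/25) = 1/10 ✓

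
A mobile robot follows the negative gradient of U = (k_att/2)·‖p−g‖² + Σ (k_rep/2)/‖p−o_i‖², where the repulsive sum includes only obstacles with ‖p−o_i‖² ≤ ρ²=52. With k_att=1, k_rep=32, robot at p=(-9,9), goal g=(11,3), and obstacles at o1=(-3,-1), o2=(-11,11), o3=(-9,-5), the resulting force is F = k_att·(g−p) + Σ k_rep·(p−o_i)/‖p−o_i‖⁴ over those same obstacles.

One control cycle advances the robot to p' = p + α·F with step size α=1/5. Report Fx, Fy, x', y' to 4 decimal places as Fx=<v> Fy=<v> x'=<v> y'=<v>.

F_att = 1·(g−p) = 1·(20,-6) = (20.0000,-6.0000)
o1: d²=136 > ρ²=52 → inactive
o2: d²=8 ≤ ρ²=52; F_rep = 32·(2,-2)/8² = (1.0000,-1.0000)
o3: d²=196 > ρ²=52 → inactive
F = F_att + ΣF_rep = (21.0000,-7.0000)
p' = p + 1/5·F = (-4.8000,7.6000)

Fx=21.0000 Fy=-7.0000 x'=-4.8000 y'=7.6000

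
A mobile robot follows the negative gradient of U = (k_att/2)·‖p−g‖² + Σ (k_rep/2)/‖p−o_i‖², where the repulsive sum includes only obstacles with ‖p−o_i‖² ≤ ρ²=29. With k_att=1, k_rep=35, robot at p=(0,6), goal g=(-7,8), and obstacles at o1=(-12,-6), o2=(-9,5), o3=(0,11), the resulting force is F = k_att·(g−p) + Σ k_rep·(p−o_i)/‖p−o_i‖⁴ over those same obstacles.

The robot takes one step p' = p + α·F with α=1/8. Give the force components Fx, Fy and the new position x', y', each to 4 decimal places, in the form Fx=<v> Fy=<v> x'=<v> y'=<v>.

F_att = 1·(g−p) = 1·(-7,2) = (-7.0000,2.0000)
o1: d²=288 > ρ²=29 → inactive
o2: d²=82 > ρ²=29 → inactive
o3: d²=25 ≤ ρ²=29; F_rep = 35·(0,-5)/25² = (0.0000,-0.2800)
F = F_att + ΣF_rep = (-7.0000,1.7200)
p' = p + 1/8·F = (-0.8750,6.2150)

Fx=-7.0000 Fy=1.7200 x'=-0.8750 y'=6.2150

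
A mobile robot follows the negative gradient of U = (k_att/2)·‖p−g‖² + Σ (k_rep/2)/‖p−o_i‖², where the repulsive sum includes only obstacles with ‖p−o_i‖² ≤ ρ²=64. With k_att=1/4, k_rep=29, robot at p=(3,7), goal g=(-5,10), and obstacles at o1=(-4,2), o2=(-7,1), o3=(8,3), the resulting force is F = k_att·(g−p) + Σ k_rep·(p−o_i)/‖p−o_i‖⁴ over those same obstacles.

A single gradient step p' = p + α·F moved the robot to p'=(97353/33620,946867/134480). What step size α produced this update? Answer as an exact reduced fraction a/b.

α = 1/20

F_att = 1/4·(g−p) = 1/4·(-8,3) = (-2.0000,0.7500)
o1: d²=74 > ρ²=64 → inactive
o2: d²=136 > ρ²=64 → inactive
o3: d²=41 ≤ ρ²=64; F_rep = 29·(-5,4)/41² = (-0.0863,0.0690)
F = F_att + ΣF_rep = (-2.0863,0.8190)
Δp = p'−p = (-0.1043,0.0410); α = Δx/Fx = (-3507/33620) / (-3507/1681) = 1/20
check: Δy/Fy = (5507/134480) / (5507/6724) = 1/20 ✓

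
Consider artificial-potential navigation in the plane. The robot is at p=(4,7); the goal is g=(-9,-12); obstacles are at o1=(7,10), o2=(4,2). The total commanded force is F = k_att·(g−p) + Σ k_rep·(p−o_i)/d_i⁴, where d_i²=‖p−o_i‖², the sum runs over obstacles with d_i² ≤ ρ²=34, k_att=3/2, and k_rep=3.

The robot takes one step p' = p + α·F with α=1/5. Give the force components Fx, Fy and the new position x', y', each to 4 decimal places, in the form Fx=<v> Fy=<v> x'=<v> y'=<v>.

F_att = 3/2·(g−p) = 3/2·(-13,-19) = (-19.5000,-28.5000)
o1: d²=18 ≤ ρ²=34; F_rep = 3·(-3,-3)/18² = (-0.0278,-0.0278)
o2: d²=25 ≤ ρ²=34; F_rep = 3·(0,5)/25² = (0.0000,0.0240)
F = F_att + ΣF_rep = (-19.5278,-28.5038)
p' = p + 1/5·F = (0.0944,1.2992)

Fx=-19.5278 Fy=-28.5038 x'=0.0944 y'=1.2992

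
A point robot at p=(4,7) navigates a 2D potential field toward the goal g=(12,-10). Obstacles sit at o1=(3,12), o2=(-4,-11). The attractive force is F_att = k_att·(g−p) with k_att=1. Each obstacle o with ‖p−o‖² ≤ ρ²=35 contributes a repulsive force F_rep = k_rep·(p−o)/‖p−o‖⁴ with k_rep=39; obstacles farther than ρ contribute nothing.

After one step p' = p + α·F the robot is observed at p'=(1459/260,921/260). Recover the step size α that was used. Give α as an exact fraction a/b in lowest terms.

F_att = 1·(g−p) = 1·(8,-17) = (8.0000,-17.0000)
o1: d²=26 ≤ ρ²=35; F_rep = 39·(1,-5)/26² = (0.0577,-0.2885)
o2: d²=388 > ρ²=35 → inactive
F = F_att + ΣF_rep = (8.0577,-17.2885)
Δp = p'−p = (1.6115,-3.4577); α = Δx/Fx = (419/260) / (419/52) = 1/5
check: Δy/Fy = (-899/260) / (-899/52) = 1/5 ✓

α = 1/5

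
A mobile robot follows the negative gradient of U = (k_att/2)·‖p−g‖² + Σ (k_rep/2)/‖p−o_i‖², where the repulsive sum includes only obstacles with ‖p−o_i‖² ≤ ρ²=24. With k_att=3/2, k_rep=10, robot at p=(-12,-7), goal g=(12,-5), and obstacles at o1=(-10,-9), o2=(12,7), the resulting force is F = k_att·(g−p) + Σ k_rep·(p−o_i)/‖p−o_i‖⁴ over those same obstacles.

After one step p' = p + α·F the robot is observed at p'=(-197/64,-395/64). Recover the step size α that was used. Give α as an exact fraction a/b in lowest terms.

F_att = 3/2·(g−p) = 3/2·(24,2) = (36.0000,3.0000)
o1: d²=8 ≤ ρ²=24; F_rep = 10·(-2,2)/8² = (-0.3125,0.3125)
o2: d²=772 > ρ²=24 → inactive
F = F_att + ΣF_rep = (35.6875,3.3125)
Δp = p'−p = (8.9219,0.8281); α = Δx/Fx = (571/64) / (571/16) = 1/4
check: Δy/Fy = (53/64) / (53/16) = 1/4 ✓

α = 1/4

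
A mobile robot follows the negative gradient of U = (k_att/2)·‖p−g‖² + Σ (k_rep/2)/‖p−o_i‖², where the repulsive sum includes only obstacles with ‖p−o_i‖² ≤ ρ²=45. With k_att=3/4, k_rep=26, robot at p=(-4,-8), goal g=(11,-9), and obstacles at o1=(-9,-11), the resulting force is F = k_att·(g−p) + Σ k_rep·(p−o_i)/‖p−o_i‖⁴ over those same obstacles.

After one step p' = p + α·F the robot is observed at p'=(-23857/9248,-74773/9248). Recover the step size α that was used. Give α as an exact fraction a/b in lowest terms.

F_att = 3/4·(g−p) = 3/4·(15,-1) = (11.2500,-0.7500)
o1: d²=34 ≤ ρ²=45; F_rep = 26·(5,3)/34² = (0.1125,0.0675)
F = F_att + ΣF_rep = (11.3625,-0.6825)
Δp = p'−p = (1.4203,-0.0853); α = Δx/Fx = (13135/9248) / (13135/1156) = 1/8
check: Δy/Fy = (-789/9248) / (-789/1156) = 1/8 ✓

α = 1/8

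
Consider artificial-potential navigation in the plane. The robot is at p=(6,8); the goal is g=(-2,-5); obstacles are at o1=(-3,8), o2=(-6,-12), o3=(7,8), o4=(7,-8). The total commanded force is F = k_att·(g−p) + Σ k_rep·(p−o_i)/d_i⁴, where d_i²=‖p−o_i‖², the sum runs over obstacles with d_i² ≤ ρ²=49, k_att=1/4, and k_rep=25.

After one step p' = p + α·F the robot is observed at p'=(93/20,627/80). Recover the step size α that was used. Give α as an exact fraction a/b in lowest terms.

F_att = 1/4·(g−p) = 1/4·(-8,-13) = (-2.0000,-3.2500)
o1: d²=81 > ρ²=49 → inactive
o2: d²=544 > ρ²=49 → inactive
o3: d²=1 ≤ ρ²=49; F_rep = 25·(-1,0)/1² = (-25.0000,0.0000)
o4: d²=257 > ρ²=49 → inactive
F = F_att + ΣF_rep = (-27.0000,-3.2500)
Δp = p'−p = (-1.3500,-0.1625); α = Δx/Fx = (-27/20) / (-27) = 1/20
check: Δy/Fy = (-13/80) / (-13/4) = 1/20 ✓

α = 1/20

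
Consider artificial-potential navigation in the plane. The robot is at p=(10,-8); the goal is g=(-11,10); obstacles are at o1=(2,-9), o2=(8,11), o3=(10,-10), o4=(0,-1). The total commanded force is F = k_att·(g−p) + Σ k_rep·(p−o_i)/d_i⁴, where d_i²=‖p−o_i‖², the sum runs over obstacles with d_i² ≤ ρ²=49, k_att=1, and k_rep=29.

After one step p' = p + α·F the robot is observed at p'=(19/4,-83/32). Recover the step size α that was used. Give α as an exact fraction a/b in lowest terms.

F_att = 1·(g−p) = 1·(-21,18) = (-21.0000,18.0000)
o1: d²=65 > ρ²=49 → inactive
o2: d²=365 > ρ²=49 → inactive
o3: d²=4 ≤ ρ²=49; F_rep = 29·(0,2)/4² = (0.0000,3.6250)
o4: d²=149 > ρ²=49 → inactive
F = F_att + ΣF_rep = (-21.0000,21.6250)
Δp = p'−p = (-5.2500,5.4062); α = Δx/Fx = (-21/4) / (-21) = 1/4
check: Δy/Fy = (173/32) / (173/8) = 1/4 ✓

α = 1/4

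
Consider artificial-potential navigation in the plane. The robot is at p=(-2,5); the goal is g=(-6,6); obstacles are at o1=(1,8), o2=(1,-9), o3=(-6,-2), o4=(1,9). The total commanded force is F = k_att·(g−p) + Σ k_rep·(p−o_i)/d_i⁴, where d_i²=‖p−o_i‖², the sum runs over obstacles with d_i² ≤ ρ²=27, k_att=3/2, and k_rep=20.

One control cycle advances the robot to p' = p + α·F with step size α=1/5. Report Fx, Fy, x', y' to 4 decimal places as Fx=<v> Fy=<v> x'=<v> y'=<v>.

Fx=-6.2812 Fy=1.1868 x'=-3.2562 y'=5.2374

F_att = 3/2·(g−p) = 3/2·(-4,1) = (-6.0000,1.5000)
o1: d²=18 ≤ ρ²=27; F_rep = 20·(-3,-3)/18² = (-0.1852,-0.1852)
o2: d²=205 > ρ²=27 → inactive
o3: d²=65 > ρ²=27 → inactive
o4: d²=25 ≤ ρ²=27; F_rep = 20·(-3,-4)/25² = (-0.0960,-0.1280)
F = F_att + ΣF_rep = (-6.2812,1.1868)
p' = p + 1/5·F = (-3.2562,5.2374)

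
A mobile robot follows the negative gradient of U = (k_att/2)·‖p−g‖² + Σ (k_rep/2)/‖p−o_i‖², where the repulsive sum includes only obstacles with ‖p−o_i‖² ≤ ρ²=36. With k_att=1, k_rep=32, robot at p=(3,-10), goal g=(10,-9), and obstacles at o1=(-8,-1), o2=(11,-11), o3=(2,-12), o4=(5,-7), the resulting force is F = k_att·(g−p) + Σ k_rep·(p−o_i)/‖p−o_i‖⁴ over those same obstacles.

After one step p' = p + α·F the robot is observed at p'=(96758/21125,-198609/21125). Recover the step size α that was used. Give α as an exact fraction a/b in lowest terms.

F_att = 1·(g−p) = 1·(7,1) = (7.0000,1.0000)
o1: d²=202 > ρ²=36 → inactive
o2: d²=65 > ρ²=36 → inactive
o3: d²=5 ≤ ρ²=36; F_rep = 32·(1,2)/5² = (1.2800,2.5600)
o4: d²=13 ≤ ρ²=36; F_rep = 32·(-2,-3)/13² = (-0.3787,-0.5680)
F = F_att + ΣF_rep = (7.9013,2.9920)
Δp = p'−p = (1.5803,0.5984); α = Δx/Fx = (33383/21125) / (33383/4225) = 1/5
check: Δy/Fy = (12641/21125) / (12641/4225) = 1/5 ✓

α = 1/5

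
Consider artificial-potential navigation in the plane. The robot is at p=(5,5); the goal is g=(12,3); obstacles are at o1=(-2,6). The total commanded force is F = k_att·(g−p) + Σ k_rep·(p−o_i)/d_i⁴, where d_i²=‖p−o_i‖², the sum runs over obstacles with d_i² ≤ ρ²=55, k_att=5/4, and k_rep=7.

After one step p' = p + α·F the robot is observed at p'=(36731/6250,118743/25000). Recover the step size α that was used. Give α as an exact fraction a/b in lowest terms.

α = 1/10

F_att = 5/4·(g−p) = 5/4·(7,-2) = (8.7500,-2.5000)
o1: d²=50 ≤ ρ²=55; F_rep = 7·(7,-1)/50² = (0.0196,-0.0028)
F = F_att + ΣF_rep = (8.7696,-2.5028)
Δp = p'−p = (0.8770,-0.2503); α = Δx/Fx = (5481/6250) / (5481/625) = 1/10
check: Δy/Fy = (-6257/25000) / (-6257/2500) = 1/10 ✓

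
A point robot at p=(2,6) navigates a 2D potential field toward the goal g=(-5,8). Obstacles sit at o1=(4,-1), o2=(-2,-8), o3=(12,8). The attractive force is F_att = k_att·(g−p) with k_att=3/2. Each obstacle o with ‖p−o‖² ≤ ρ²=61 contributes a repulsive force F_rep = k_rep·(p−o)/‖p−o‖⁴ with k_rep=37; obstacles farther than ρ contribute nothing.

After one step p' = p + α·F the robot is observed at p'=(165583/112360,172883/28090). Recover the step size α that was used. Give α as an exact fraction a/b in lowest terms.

α = 1/20

F_att = 3/2·(g−p) = 3/2·(-7,2) = (-10.5000,3.0000)
o1: d²=53 ≤ ρ²=61; F_rep = 37·(-2,7)/53² = (-0.0263,0.0922)
o2: d²=212 > ρ²=61 → inactive
o3: d²=104 > ρ²=61 → inactive
F = F_att + ΣF_rep = (-10.5263,3.0922)
Δp = p'−p = (-0.5263,0.1546); α = Δx/Fx = (-59137/112360) / (-59137/5618) = 1/20
check: Δy/Fy = (4343/28090) / (8686/2809) = 1/20 ✓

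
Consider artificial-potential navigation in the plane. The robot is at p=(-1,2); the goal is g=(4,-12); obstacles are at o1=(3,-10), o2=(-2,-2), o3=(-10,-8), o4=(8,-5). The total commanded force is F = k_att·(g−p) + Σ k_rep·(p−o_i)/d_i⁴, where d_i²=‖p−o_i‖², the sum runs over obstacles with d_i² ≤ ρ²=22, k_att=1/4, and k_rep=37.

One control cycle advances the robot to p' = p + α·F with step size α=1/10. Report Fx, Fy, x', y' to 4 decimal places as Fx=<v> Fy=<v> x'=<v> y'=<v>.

Fx=1.3780 Fy=-2.9879 x'=-0.8622 y'=1.7012

F_att = 1/4·(g−p) = 1/4·(5,-14) = (1.2500,-3.5000)
o1: d²=160 > ρ²=22 → inactive
o2: d²=17 ≤ ρ²=22; F_rep = 37·(1,4)/17² = (0.1280,0.5121)
o3: d²=181 > ρ²=22 → inactive
o4: d²=130 > ρ²=22 → inactive
F = F_att + ΣF_rep = (1.3780,-2.9879)
p' = p + 1/10·F = (-0.8622,1.7012)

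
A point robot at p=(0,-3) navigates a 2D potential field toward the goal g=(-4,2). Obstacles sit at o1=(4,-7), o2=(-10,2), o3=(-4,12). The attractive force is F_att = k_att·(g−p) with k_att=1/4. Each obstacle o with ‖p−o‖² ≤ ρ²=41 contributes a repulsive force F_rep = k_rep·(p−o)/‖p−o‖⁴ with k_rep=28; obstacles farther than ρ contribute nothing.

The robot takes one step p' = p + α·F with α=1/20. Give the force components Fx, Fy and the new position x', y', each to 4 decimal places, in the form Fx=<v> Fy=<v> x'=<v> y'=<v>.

F_att = 1/4·(g−p) = 1/4·(-4,5) = (-1.0000,1.2500)
o1: d²=32 ≤ ρ²=41; F_rep = 28·(-4,4)/32² = (-0.1094,0.1094)
o2: d²=125 > ρ²=41 → inactive
o3: d²=241 > ρ²=41 → inactive
F = F_att + ΣF_rep = (-1.1094,1.3594)
p' = p + 1/20·F = (-0.0555,-2.9320)

Fx=-1.1094 Fy=1.3594 x'=-0.0555 y'=-2.9320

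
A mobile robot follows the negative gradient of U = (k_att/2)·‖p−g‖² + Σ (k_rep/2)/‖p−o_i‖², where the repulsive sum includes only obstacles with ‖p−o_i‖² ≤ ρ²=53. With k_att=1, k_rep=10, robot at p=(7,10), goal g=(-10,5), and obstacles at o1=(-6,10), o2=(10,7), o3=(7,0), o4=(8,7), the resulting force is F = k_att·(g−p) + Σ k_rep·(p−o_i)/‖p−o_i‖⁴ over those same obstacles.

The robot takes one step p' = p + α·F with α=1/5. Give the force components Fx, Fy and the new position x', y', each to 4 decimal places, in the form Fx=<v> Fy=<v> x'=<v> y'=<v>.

Fx=-17.1926 Fy=-4.6074 x'=3.5615 y'=9.0785

F_att = 1·(g−p) = 1·(-17,-5) = (-17.0000,-5.0000)
o1: d²=169 > ρ²=53 → inactive
o2: d²=18 ≤ ρ²=53; F_rep = 10·(-3,3)/18² = (-0.0926,0.0926)
o3: d²=100 > ρ²=53 → inactive
o4: d²=10 ≤ ρ²=53; F_rep = 10·(-1,3)/10² = (-0.1000,0.3000)
F = F_att + ΣF_rep = (-17.1926,-4.6074)
p' = p + 1/5·F = (3.5615,9.0785)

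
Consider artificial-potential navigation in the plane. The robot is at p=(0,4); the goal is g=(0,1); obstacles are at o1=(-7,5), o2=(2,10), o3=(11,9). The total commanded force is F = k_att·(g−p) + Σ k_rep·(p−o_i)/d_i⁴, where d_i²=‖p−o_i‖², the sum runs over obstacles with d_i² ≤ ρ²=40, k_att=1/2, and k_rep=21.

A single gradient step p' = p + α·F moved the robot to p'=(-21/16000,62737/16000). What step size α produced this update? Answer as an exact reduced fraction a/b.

α = 1/20

F_att = 1/2·(g−p) = 1/2·(0,-3) = (0.0000,-1.5000)
o1: d²=50 > ρ²=40 → inactive
o2: d²=40 ≤ ρ²=40; F_rep = 21·(-2,-6)/40² = (-0.0262,-0.0788)
o3: d²=146 > ρ²=40 → inactive
F = F_att + ΣF_rep = (-0.0262,-1.5788)
Δp = p'−p = (-0.0013,-0.0789); α = Δx/Fx = (-21/16000) / (-21/800) = 1/20
check: Δy/Fy = (-1263/16000) / (-1263/800) = 1/20 ✓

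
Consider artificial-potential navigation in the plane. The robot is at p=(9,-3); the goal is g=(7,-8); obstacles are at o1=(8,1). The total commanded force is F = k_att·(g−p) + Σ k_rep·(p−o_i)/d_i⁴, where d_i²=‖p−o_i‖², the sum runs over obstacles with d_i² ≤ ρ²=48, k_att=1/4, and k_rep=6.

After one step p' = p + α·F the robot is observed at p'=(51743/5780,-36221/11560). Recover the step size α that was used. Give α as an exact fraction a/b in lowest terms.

F_att = 1/4·(g−p) = 1/4·(-2,-5) = (-0.5000,-1.2500)
o1: d²=17 ≤ ρ²=48; F_rep = 6·(1,-4)/17² = (0.0208,-0.0830)
F = F_att + ΣF_rep = (-0.4792,-1.3330)
Δp = p'−p = (-0.0479,-0.1333); α = Δx/Fx = (-277/5780) / (-277/578) = 1/10
check: Δy/Fy = (-1541/11560) / (-1541/1156) = 1/10 ✓

α = 1/10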